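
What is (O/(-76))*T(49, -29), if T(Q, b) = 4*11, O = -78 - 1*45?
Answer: 1353/19 ≈ 71.211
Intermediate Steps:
O = -123 (O = -78 - 45 = -123)
T(Q, b) = 44
(O/(-76))*T(49, -29) = -123/(-76)*44 = -123*(-1/76)*44 = (123/76)*44 = 1353/19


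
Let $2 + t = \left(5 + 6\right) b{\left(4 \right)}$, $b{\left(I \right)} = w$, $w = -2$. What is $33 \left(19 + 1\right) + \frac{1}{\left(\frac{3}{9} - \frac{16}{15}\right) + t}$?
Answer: $\frac{244845}{371} \approx 659.96$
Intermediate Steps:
$b{\left(I \right)} = -2$
$t = -24$ ($t = -2 + \left(5 + 6\right) \left(-2\right) = -2 + 11 \left(-2\right) = -2 - 22 = -24$)
$33 \left(19 + 1\right) + \frac{1}{\left(\frac{3}{9} - \frac{16}{15}\right) + t} = 33 \left(19 + 1\right) + \frac{1}{\left(\frac{3}{9} - \frac{16}{15}\right) - 24} = 33 \cdot 20 + \frac{1}{\left(3 \cdot \frac{1}{9} - \frac{16}{15}\right) - 24} = 660 + \frac{1}{\left(\frac{1}{3} - \frac{16}{15}\right) - 24} = 660 + \frac{1}{- \frac{11}{15} - 24} = 660 + \frac{1}{- \frac{371}{15}} = 660 - \frac{15}{371} = \frac{244845}{371}$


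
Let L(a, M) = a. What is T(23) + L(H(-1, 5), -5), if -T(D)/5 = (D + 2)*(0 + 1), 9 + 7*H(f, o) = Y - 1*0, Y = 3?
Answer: -881/7 ≈ -125.86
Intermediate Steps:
H(f, o) = -6/7 (H(f, o) = -9/7 + (3 - 1*0)/7 = -9/7 + (3 + 0)/7 = -9/7 + (⅐)*3 = -9/7 + 3/7 = -6/7)
T(D) = -10 - 5*D (T(D) = -5*(D + 2)*(0 + 1) = -5*(2 + D) = -10 - 5*D)
T(23) + L(H(-1, 5), -5) = (-10 - 5*23) - 6/7 = (-10 - 115) - 6/7 = -125 - 6/7 = -881/7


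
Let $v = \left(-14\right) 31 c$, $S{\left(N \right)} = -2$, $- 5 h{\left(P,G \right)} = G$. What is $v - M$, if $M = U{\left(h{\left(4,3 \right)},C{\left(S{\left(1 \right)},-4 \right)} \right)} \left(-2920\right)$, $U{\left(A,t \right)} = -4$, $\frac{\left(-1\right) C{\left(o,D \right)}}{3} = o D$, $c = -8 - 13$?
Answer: $-2566$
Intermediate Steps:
$h{\left(P,G \right)} = - \frac{G}{5}$
$c = -21$
$C{\left(o,D \right)} = - 3 D o$ ($C{\left(o,D \right)} = - 3 o D = - 3 D o$)
$v = 9114$ ($v = \left(-14\right) 31 \left(-21\right) = \left(-434\right) \left(-21\right) = 9114$)
$M = 11680$ ($M = \left(-4\right) \left(-2920\right) = 11680$)
$v - M = 9114 - 11680 = -2566$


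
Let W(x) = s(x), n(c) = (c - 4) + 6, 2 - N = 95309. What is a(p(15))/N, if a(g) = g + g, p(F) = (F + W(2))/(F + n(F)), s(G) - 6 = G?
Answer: -23/1524912 ≈ -1.5083e-5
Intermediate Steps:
s(G) = 6 + G
N = -95307 (N = 2 - 1*95309 = 2 - 95309 = -95307)
n(c) = 2 + c (n(c) = (-4 + c) + 6 = 2 + c)
W(x) = 6 + x
p(F) = (8 + F)/(2 + 2*F) (p(F) = (F + (6 + 2))/(F + (2 + F)) = (F + 8)/(2 + 2*F) = (8 + F)/(2 + 2*F))
a(g) = 2*g
a(p(15))/N = (2*((8 + 15)/(2*(1 + 15))))/(-95307) = (2*((1/2)*23/16))*(-1/95307) = (2*((1/2)*(1/16)*23))*(-1/95307) = (2*(23/32))*(-1/95307) = (23/16)*(-1/95307) = -23/1524912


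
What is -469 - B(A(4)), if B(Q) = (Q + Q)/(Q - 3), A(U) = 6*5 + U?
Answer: -14607/31 ≈ -471.19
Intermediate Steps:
A(U) = 30 + U
B(Q) = 2*Q/(-3 + Q) (B(Q) = (2*Q)/(-3 + Q) = 2*Q/(-3 + Q))
-469 - B(A(4)) = -469 - 2*(30 + 4)/(-3 + (30 + 4)) = -469 - 2*34/(-3 + 34) = -469 - 2*34/31 = -469 - 1*68/31 = -469 - 68/31 = -14607/31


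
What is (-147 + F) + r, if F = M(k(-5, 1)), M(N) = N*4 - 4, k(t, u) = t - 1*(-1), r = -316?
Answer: -483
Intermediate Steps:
k(t, u) = 1 + t (k(t, u) = t + 1 = 1 + t)
M(N) = -4 + 4*N (M(N) = 4*N - 4 = -4 + 4*N)
F = -20 (F = -4 + 4*(1 - 5) = -4 + 4*(-4) = -4 - 16 = -20)
(-147 + F) + r = (-147 - 20) - 316 = -167 - 316 = -483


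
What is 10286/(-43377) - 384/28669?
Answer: -311546102/1243575213 ≈ -0.25052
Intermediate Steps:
10286/(-43377) - 384/28669 = 10286*(-1/43377) - 384*1/28669 = -10286/43377 - 384/28669 = -311546102/1243575213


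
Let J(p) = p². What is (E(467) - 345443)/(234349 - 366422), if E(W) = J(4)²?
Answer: 345187/132073 ≈ 2.6136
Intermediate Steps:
E(W) = 256 (E(W) = (4²)² = 16² = 256)
(E(467) - 345443)/(234349 - 366422) = (256 - 345443)/(234349 - 366422) = -345187/(-132073) = -345187*(-1/132073) = 345187/132073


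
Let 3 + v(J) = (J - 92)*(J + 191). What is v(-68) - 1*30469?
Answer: -50152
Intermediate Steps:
v(J) = -3 + (-92 + J)*(191 + J) (v(J) = -3 + (J - 92)*(J + 191) = -3 + (-92 + J)*(191 + J))
v(-68) - 1*30469 = (-17575 + (-68)**2 + 99*(-68)) - 1*30469 = (-17575 + 4624 - 6732) - 30469 = -19683 - 30469 = -50152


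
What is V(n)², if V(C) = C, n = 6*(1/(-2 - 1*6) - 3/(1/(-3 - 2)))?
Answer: 127449/16 ≈ 7965.6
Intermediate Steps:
n = 357/4 (n = 6*(1/(-2 - 6) - 3/(1/(-5))) = 6*(1/(-8) - 3/(-⅕)) = 6*(1*(-⅛) - 3*(-5)) = 6*(-⅛ + 15) = 6*(119/8) = 357/4 ≈ 89.250)
V(n)² = (357/4)² = 127449/16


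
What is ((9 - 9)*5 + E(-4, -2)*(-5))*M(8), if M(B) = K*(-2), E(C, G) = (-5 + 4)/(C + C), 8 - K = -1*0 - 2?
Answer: 25/2 ≈ 12.500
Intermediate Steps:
K = 10 (K = 8 - (-1*0 - 2) = 8 - (0 - 2) = 8 - 1*(-2) = 8 + 2 = 10)
E(C, G) = -1/(2*C)
M(B) = -20 (M(B) = 10*(-2) = -20)
((9 - 9)*5 + E(-4, -2)*(-5))*M(8) = ((9 - 9)*5 - 1/2/(-4)*(-5))*(-20) = (0*5 - 1/2*(-1/4)*(-5))*(-20) = (0 + (1/8)*(-5))*(-20) = (0 - 5/8)*(-20) = -5/8*(-20) = 25/2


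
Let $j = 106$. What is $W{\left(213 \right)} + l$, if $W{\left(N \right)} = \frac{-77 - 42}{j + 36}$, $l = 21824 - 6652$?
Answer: $\frac{2154305}{142} \approx 15171.0$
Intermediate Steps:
$l = 15172$
$W{\left(N \right)} = - \frac{119}{142}$ ($W{\left(N \right)} = \frac{-77 - 42}{106 + 36} = - \frac{119}{142}$)
$W{\left(213 \right)} + l = - \frac{119}{142} + 15172 = \frac{2154305}{142}$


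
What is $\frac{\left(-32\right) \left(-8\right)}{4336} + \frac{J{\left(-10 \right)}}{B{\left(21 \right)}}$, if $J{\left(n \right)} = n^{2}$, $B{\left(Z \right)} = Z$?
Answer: $\frac{27436}{5691} \approx 4.8209$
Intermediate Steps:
$\frac{\left(-32\right) \left(-8\right)}{4336} + \frac{J{\left(-10 \right)}}{B{\left(21 \right)}} = \frac{\left(-32\right) \left(-8\right)}{4336} + \frac{\left(-10\right)^{2}}{21} = 256 \cdot \frac{1}{4336} + 100 \cdot \frac{1}{21} = \frac{16}{271} + \frac{100}{21} = \frac{27436}{5691}$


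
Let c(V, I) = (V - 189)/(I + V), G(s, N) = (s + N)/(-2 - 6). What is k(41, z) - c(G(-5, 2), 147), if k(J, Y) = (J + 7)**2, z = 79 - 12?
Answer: 905975/393 ≈ 2305.3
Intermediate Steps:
G(s, N) = -N/8 - s/8 (G(s, N) = (N + s)/(-8) = (N + s)*(-1/8) = -N/8 - s/8)
z = 67
c(V, I) = (-189 + V)/(I + V)
k(J, Y) = (7 + J)**2
k(41, z) - c(G(-5, 2), 147) = (7 + 41)**2 - (-189 + (-1/8*2 - 1/8*(-5)))/(147 + (-1/8*2 - 1/8*(-5))) = 48**2 - (-189 + (-1/4 + 5/8))/(147 + (-1/4 + 5/8)) = 2304 - (-189 + 3/8)/(147 + 3/8) = 2304 - (-1509)/(1179/8*8) = 2304 - 8*(-1509)/(1179*8) = 2304 - 1*(-503/393) = 2304 + 503/393 = 905975/393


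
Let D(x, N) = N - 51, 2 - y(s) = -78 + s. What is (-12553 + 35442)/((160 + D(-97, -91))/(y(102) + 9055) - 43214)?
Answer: -68918779/130117348 ≈ -0.52967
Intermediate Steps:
y(s) = 80 - s (y(s) = 2 - (-78 + s) = 2 + (78 - s) = 80 - s)
D(x, N) = -51 + N
(-12553 + 35442)/((160 + D(-97, -91))/(y(102) + 9055) - 43214) = (-12553 + 35442)/((160 + (-51 - 91))/((80 - 1*102) + 9055) - 43214) = 22889/((160 - 142)/((80 - 102) + 9055) - 43214) = 22889/(18/(-22 + 9055) - 43214) = 22889/(18/9033 - 43214) = 22889/(18*(1/9033) - 43214) = 22889/(6/3011 - 43214) = 22889/(-130117348/3011) = 22889*(-3011/130117348) = -68918779/130117348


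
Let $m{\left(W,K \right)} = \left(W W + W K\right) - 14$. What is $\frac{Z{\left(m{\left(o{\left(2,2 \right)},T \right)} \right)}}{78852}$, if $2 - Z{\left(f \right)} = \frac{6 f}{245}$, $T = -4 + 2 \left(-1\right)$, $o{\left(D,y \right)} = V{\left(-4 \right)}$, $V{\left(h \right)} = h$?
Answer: $\frac{167}{9659370} \approx 1.7289 \cdot 10^{-5}$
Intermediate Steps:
$o{\left(D,y \right)} = -4$
$T = -6$ ($T = -4 - 2 = -6$)
$m{\left(W,K \right)} = -14 + W^{2} + K W$ ($m{\left(W,K \right)} = \left(W^{2} + K W\right) - 14 = -14 + W^{2} + K W$)
$Z{\left(f \right)} = 2 - \frac{6 f}{245}$
$\frac{Z{\left(m{\left(o{\left(2,2 \right)},T \right)} \right)}}{78852} = \frac{2 - \frac{6 \left(-14 + \left(-4\right)^{2} - -24\right)}{245}}{78852} = \left(2 - \frac{6 \left(-14 + 16 + 24\right)}{245}\right) \frac{1}{78852} = \left(2 - \frac{156}{245}\right) \frac{1}{78852} = \frac{334}{245} \cdot \frac{1}{78852} = \frac{167}{9659370}$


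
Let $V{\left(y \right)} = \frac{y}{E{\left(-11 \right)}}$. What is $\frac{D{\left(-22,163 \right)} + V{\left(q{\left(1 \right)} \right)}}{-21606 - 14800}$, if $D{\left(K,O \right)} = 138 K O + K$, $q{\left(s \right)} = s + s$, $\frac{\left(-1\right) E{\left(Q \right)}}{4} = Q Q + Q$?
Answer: $\frac{108875801}{8009320} \approx 13.594$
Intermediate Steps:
$E{\left(Q \right)} = - 4 Q - 4 Q^{2}$ ($E{\left(Q \right)} = - 4 \left(Q Q + Q\right) = - 4 \left(Q^{2} + Q\right) = - 4 \left(Q + Q^{2}\right) = - 4 Q - 4 Q^{2}$)
$q{\left(s \right)} = 2 s$
$V{\left(y \right)} = - \frac{y}{440}$ ($V{\left(y \right)} = \frac{y}{\left(-4\right) \left(-11\right) \left(1 - 11\right)} = \frac{y}{\left(-4\right) \left(-11\right) \left(-10\right)} = \frac{y}{-440} = y \left(- \frac{1}{440}\right) = - \frac{y}{440}$)
$D{\left(K,O \right)} = K + 138 K O$ ($D{\left(K,O \right)} = 138 K O + K = K + 138 K O$)
$\frac{D{\left(-22,163 \right)} + V{\left(q{\left(1 \right)} \right)}}{-21606 - 14800} = \frac{- 22 \left(1 + 138 \cdot 163\right) - \frac{2 \cdot 1}{440}}{-21606 - 14800} = \frac{- 22 \left(1 + 22494\right) - \frac{1}{220}}{-36406} = \left(\left(-22\right) 22495 - \frac{1}{220}\right) \left(- \frac{1}{36406}\right) = \left(-494890 - \frac{1}{220}\right) \left(- \frac{1}{36406}\right) = \left(- \frac{108875801}{220}\right) \left(- \frac{1}{36406}\right) = \frac{108875801}{8009320}$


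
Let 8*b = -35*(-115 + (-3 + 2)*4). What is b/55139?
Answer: 595/63016 ≈ 0.0094420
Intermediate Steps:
b = 4165/8 (b = (-35*(-115 + (-3 + 2)*4))/8 = (-35*(-115 - 1*4))/8 = (-35*(-115 - 4))/8 = (-35*(-119))/8 = (1/8)*4165 = 4165/8 ≈ 520.63)
b/55139 = (4165/8)/55139 = (4165/8)*(1/55139) = 595/63016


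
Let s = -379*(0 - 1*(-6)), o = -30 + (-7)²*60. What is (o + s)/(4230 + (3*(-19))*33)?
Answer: 212/783 ≈ 0.27075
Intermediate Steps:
o = 2910 (o = -30 + 49*60 = -30 + 2940 = 2910)
s = -2274 (s = -379*(0 + 6) = -379*6 = -2274)
(o + s)/(4230 + (3*(-19))*33) = (2910 - 2274)/(4230 + (3*(-19))*33) = 636/(4230 - 57*33) = 636/(4230 - 1881) = 636/2349 = 636*(1/2349) = 212/783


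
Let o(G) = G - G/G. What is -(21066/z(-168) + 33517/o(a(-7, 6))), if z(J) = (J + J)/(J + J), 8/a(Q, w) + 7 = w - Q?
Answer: -121617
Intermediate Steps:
a(Q, w) = 8/(-7 + w - Q) (a(Q, w) = 8/(-7 + (w - Q)) = 8/(-7 + w - Q))
z(J) = 1 (z(J) = (2*J)/((2*J)) = (2*J)*(1/(2*J)) = 1)
o(G) = -1 + G (o(G) = G - 1*1 = G - 1 = -1 + G)
-(21066/z(-168) + 33517/o(a(-7, 6))) = -(21066/1 + 33517/(-1 + 8/(-7 + 6 - 1*(-7)))) = -(21066*1 + 33517/(-1 + 8/(-7 + 6 + 7))) = -(21066 + 33517/(-1 + 8/6)) = -(21066 + 33517/(-1 + 8*(1/6))) = -(21066 + 33517/(-1 + 4/3)) = -(21066 + 33517/(1/3)) = -(21066 + 33517*3) = -(21066 + 100551) = -1*121617 = -121617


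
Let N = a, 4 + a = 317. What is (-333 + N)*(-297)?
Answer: 5940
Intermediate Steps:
a = 313 (a = -4 + 317 = 313)
N = 313
(-333 + N)*(-297) = (-333 + 313)*(-297) = -20*(-297) = 5940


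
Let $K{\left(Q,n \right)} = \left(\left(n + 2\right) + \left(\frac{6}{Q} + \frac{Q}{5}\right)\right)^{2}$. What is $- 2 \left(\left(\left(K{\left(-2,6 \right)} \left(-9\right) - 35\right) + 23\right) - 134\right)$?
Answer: $\frac{16822}{25} \approx 672.88$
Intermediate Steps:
$K{\left(Q,n \right)} = \left(2 + n + \frac{6}{Q} + \frac{Q}{5}\right)^{2}$ ($K{\left(Q,n \right)} = \left(\left(2 + n\right) + \left(\frac{6}{Q} + Q \frac{1}{5}\right)\right)^{2} = \left(\left(2 + n\right) + \left(\frac{6}{Q} + \frac{Q}{5}\right)\right)^{2} = \left(2 + n + \frac{6}{Q} + \frac{Q}{5}\right)^{2}$)
$- 2 \left(\left(\left(K{\left(-2,6 \right)} \left(-9\right) - 35\right) + 23\right) - 134\right) = - 2 \left(\left(\left(\frac{\left(30 + \left(-2\right)^{2} + 10 \left(-2\right) + 5 \left(-2\right) 6\right)^{2}}{25 \cdot 4} \left(-9\right) - 35\right) + 23\right) - 134\right) = - 2 \left(\left(\left(\frac{1}{25} \cdot \frac{1}{4} \left(30 + 4 - 20 - 60\right)^{2} \left(-9\right) - 35\right) + 23\right) - 134\right) = - 2 \left(\left(\left(\frac{1}{25} \cdot \frac{1}{4} \left(-46\right)^{2} \left(-9\right) - 35\right) + 23\right) - 134\right) = - 2 \left(\left(\left(\frac{1}{25} \cdot \frac{1}{4} \cdot 2116 \left(-9\right) - 35\right) + 23\right) - 134\right) = - 2 \left(\left(\left(\frac{529}{25} \left(-9\right) - 35\right) + 23\right) - 134\right) = - 2 \left(\left(\left(- \frac{4761}{25} - 35\right) + 23\right) - 134\right) = - 2 \left(\left(- \frac{5636}{25} + 23\right) - 134\right) = - 2 \left(- \frac{5061}{25} - 134\right) = \left(-2\right) \left(- \frac{8411}{25}\right) = \frac{16822}{25}$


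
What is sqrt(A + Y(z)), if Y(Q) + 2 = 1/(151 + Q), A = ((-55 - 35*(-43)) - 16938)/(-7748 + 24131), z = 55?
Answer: I*sqrt(33492288633018)/3374898 ≈ 1.7148*I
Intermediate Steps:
A = -15488/16383 (A = ((-55 + 1505) - 16938)/16383 = (1450 - 16938)*(1/16383) = -15488*1/16383 = -15488/16383 ≈ -0.94537)
Y(Q) = -2 + 1/(151 + Q)
sqrt(A + Y(z)) = sqrt(-15488/16383 + (-301 - 2*55)/(151 + 55)) = sqrt(-15488/16383 + (-301 - 110)/206) = sqrt(-15488/16383 + (1/206)*(-411)) = sqrt(-15488/16383 - 411/206) = sqrt(-9923941/3374898) = I*sqrt(33492288633018)/3374898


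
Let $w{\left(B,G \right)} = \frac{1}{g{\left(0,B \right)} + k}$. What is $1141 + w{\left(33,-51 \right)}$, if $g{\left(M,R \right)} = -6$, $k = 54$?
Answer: $\frac{54769}{48} \approx 1141.0$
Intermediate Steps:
$w{\left(B,G \right)} = \frac{1}{48}$ ($w{\left(B,G \right)} = \frac{1}{-6 + 54} = \frac{1}{48}$)
$1141 + w{\left(33,-51 \right)} = 1141 + \frac{1}{48} = \frac{54769}{48}$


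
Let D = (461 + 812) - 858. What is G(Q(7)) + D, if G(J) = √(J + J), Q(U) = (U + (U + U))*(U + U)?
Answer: 415 + 14*√3 ≈ 439.25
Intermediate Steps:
Q(U) = 6*U² (Q(U) = (U + 2*U)*(2*U) = (3*U)*(2*U) = 6*U²)
G(J) = √2*√J (G(J) = √(2*J) = √2*√J)
D = 415 (D = 1273 - 858 = 415)
G(Q(7)) + D = √2*√(6*7²) + 415 = √2*√(6*49) + 415 = √2*√294 + 415 = √2*(7*√6) + 415 = 14*√3 + 415 = 415 + 14*√3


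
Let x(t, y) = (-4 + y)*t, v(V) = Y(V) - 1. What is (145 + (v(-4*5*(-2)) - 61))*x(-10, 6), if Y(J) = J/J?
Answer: -1680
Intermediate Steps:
Y(J) = 1
v(V) = 0 (v(V) = 1 - 1 = 0)
x(t, y) = t*(-4 + y)
(145 + (v(-4*5*(-2)) - 61))*x(-10, 6) = (145 + (0 - 61))*(-10*(-4 + 6)) = (145 - 61)*(-10*2) = 84*(-20) = -1680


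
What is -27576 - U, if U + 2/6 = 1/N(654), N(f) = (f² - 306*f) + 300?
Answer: -2094757943/75964 ≈ -27576.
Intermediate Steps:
N(f) = 300 + f² - 306*f
U = -25321/75964 (U = -⅓ + 1/(300 + 654² - 306*654) = -⅓ + 1/(300 + 427716 - 200124) = -⅓ + 1/227892 = -25321/75964 ≈ -0.33333)
-27576 - U = -27576 - 1*(-25321/75964) = -27576 + 25321/75964 = -2094757943/75964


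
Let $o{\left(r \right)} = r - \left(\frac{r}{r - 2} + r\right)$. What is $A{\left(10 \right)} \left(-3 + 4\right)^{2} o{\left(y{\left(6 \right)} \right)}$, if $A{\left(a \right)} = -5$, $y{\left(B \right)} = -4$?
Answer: $\frac{10}{3} \approx 3.3333$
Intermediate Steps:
$o{\left(r \right)} = - \frac{r}{-2 + r}$ ($o{\left(r \right)} = r - \left(\frac{r}{-2 + r} + r\right) = r - \left(r + \frac{r}{-2 + r}\right) = - \frac{r}{-2 + r}$)
$A{\left(10 \right)} \left(-3 + 4\right)^{2} o{\left(y{\left(6 \right)} \right)} = - 5 \left(-3 + 4\right)^{2} \left(\left(-1\right) \left(-4\right) \frac{1}{-2 - 4}\right) = - 5 \cdot 1^{2} \left(\left(-1\right) \left(-4\right) \frac{1}{-6}\right) = \left(-5\right) 1 \left(\left(-1\right) \left(-4\right) \left(- \frac{1}{6}\right)\right) = \left(-5\right) \left(- \frac{2}{3}\right) = \frac{10}{3}$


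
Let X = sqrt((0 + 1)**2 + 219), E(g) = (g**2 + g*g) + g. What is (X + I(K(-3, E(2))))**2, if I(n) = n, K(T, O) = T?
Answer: 229 - 12*sqrt(55) ≈ 140.01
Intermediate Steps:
E(g) = g + 2*g**2 (E(g) = (g**2 + g**2) + g = 2*g**2 + g = g + 2*g**2)
X = 2*sqrt(55) (X = sqrt(1**2 + 219) = sqrt(1 + 219) = sqrt(220) = 2*sqrt(55) ≈ 14.832)
(X + I(K(-3, E(2))))**2 = (2*sqrt(55) - 3)**2 = (-3 + 2*sqrt(55))**2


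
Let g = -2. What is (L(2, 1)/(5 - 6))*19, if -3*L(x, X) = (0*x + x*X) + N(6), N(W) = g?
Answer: 0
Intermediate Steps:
N(W) = -2
L(x, X) = ⅔ - X*x/3 (L(x, X) = -((0*x + x*X) - 2)/3 = -((0 + X*x) - 2)/3 = -(X*x - 2)/3 = -(-2 + X*x)/3 = ⅔ - X*x/3)
(L(2, 1)/(5 - 6))*19 = ((⅔ - ⅓*1*2)/(5 - 6))*19 = ((⅔ - ⅔)/(-1))*19 = -1*0*19 = 0*19 = 0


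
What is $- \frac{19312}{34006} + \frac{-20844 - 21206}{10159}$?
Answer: $- \frac{813071454}{172733477} \approx -4.7071$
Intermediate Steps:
$- \frac{19312}{34006} + \frac{-20844 - 21206}{10159} = \left(-19312\right) \frac{1}{34006} + \left(-20844 - 21206\right) \frac{1}{10159} = - \frac{9656}{17003} - \frac{42050}{10159} = - \frac{813071454}{172733477}$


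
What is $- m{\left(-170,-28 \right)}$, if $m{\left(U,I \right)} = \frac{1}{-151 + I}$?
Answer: $\frac{1}{179} \approx 0.0055866$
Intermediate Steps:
$- m{\left(-170,-28 \right)} = - \frac{1}{-151 - 28} = - \frac{1}{-179} = \left(-1\right) \left(- \frac{1}{179}\right) = \frac{1}{179}$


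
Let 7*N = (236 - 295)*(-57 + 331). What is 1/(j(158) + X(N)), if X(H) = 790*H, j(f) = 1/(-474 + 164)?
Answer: -2170/3959053407 ≈ -5.4811e-7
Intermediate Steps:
j(f) = -1/310 (j(f) = 1/(-310) = -1/310)
N = -16166/7 (N = ((236 - 295)*(-57 + 331))/7 = (-59*274)/7 = (⅐)*(-16166) = -16166/7 ≈ -2309.4)
1/(j(158) + X(N)) = 1/(-1/310 + 790*(-16166/7)) = 1/(-1/310 - 12771140/7) = 1/(-3959053407/2170) = -2170/3959053407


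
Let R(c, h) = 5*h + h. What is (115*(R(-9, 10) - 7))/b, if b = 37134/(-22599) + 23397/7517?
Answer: 23008852953/5546945 ≈ 4148.0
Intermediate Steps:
R(c, h) = 6*h
b = 27734725/18875187 (b = 37134*(-1/22599) + 23397*(1/7517) = -4126/2511 + 23397/7517 = 27734725/18875187 ≈ 1.4694)
(115*(R(-9, 10) - 7))/b = (115*(6*10 - 7))/(27734725/18875187) = (115*(60 - 7))*(18875187/27734725) = (115*53)*(18875187/27734725) = 6095*(18875187/27734725) = 23008852953/5546945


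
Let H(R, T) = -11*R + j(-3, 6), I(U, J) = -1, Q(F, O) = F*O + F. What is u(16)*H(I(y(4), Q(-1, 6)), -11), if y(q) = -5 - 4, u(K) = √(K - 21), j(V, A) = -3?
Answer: 8*I*√5 ≈ 17.889*I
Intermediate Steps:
Q(F, O) = F + F*O
u(K) = √(-21 + K)
y(q) = -9
H(R, T) = -3 - 11*R (H(R, T) = -11*R - 3 = -3 - 11*R)
u(16)*H(I(y(4), Q(-1, 6)), -11) = √(-21 + 16)*(-3 - 11*(-1)) = √(-5)*(-3 + 11) = (I*√5)*8 = 8*I*√5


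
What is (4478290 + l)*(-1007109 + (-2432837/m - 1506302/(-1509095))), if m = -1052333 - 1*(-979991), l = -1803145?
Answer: -2801087423458405492939/1039723338 ≈ -2.6941e+12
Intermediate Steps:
m = -72342 (m = -1052333 + 979991 = -72342)
(4478290 + l)*(-1007109 + (-2432837/m - 1506302/(-1509095))) = (4478290 - 1803145)*(-1007109 + (-2432837/(-72342) - 1506302/(-1509095))) = 2675145*(-1007109 + (-2432837*(-1/72342) - 1506302*(-1/1509095))) = 2675145*(-1007109 + (2432837/72342 + 215186/215585)) = 2675145*(-1007109 + 540050150257/15595850070) = 2675145*(-15706180917997373/15595850070) = -2801087423458405492939/1039723338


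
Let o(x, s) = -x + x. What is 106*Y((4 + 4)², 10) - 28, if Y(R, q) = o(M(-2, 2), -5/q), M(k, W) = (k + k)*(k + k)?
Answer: -28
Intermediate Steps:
M(k, W) = 4*k² (M(k, W) = (2*k)*(2*k) = 4*k²)
o(x, s) = 0
Y(R, q) = 0
106*Y((4 + 4)², 10) - 28 = 106*0 - 28 = 0 - 28 = -28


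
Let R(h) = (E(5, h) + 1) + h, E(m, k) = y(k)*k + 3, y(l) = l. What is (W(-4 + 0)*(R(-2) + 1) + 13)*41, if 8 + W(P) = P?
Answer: -2911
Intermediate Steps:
E(m, k) = 3 + k**2 (E(m, k) = k*k + 3 = k**2 + 3 = 3 + k**2)
W(P) = -8 + P
R(h) = 4 + h + h**2 (R(h) = ((3 + h**2) + 1) + h = (4 + h**2) + h = 4 + h + h**2)
(W(-4 + 0)*(R(-2) + 1) + 13)*41 = ((-8 + (-4 + 0))*((4 - 2 + (-2)**2) + 1) + 13)*41 = ((-8 - 4)*((4 - 2 + 4) + 1) + 13)*41 = (-12*(6 + 1) + 13)*41 = (-12*7 + 13)*41 = (-84 + 13)*41 = -71*41 = -2911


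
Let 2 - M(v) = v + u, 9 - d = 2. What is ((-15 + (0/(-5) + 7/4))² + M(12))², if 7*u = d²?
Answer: 6436369/256 ≈ 25142.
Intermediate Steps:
d = 7 (d = 9 - 1*2 = 9 - 2 = 7)
u = 7 (u = (⅐)*7² = (⅐)*49 = 7)
M(v) = -5 - v (M(v) = 2 - (v + 7) = 2 - (7 + v) = 2 + (-7 - v) = -5 - v)
((-15 + (0/(-5) + 7/4))² + M(12))² = ((-15 + (0/(-5) + 7/4))² + (-5 - 1*12))² = ((-15 + (0*(-⅕) + 7*(¼)))² + (-5 - 12))² = ((-15 + (0 + 7/4))² - 17)² = ((-15 + 7/4)² - 17)² = ((-53/4)² - 17)² = (2809/16 - 17)² = (2537/16)² = 6436369/256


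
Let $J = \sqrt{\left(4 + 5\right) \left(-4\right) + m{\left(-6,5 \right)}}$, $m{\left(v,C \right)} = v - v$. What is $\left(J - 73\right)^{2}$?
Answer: $5293 - 876 i \approx 5293.0 - 876.0 i$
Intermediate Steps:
$m{\left(v,C \right)} = 0$
$J = 6 i$ ($J = \sqrt{\left(4 + 5\right) \left(-4\right) + 0} = \sqrt{9 \left(-4\right) + 0} = \sqrt{-36 + 0} = \sqrt{-36} = 6 i \approx 6.0 i$)
$\left(J - 73\right)^{2} = \left(6 i - 73\right)^{2} = \left(-73 + 6 i\right)^{2}$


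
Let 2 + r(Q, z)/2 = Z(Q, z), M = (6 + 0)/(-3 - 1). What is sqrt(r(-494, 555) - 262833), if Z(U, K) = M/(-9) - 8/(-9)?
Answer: I*sqrt(2365514)/3 ≈ 512.67*I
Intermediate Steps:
M = -3/2 (M = 6/(-4) = 6*(-1/4) = -3/2 ≈ -1.5000)
Z(U, K) = 19/18 (Z(U, K) = -3/2/(-9) - 8/(-9) = -3/2*(-1/9) - 8*(-1/9) = 1/6 + 8/9 = 19/18)
r(Q, z) = -17/9 (r(Q, z) = -4 + 2*(19/18) = -4 + 19/9 = -17/9)
sqrt(r(-494, 555) - 262833) = sqrt(-17/9 - 262833) = sqrt(-2365514/9) = I*sqrt(2365514)/3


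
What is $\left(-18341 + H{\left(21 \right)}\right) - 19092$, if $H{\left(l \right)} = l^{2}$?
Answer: $-36992$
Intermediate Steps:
$\left(-18341 + H{\left(21 \right)}\right) - 19092 = \left(-18341 + 21^{2}\right) - 19092 = \left(-18341 + 441\right) - 19092 = -17900 - 19092 = -36992$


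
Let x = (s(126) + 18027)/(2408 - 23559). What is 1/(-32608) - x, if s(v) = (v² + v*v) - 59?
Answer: 1621248609/689691808 ≈ 2.3507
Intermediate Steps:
s(v) = -59 + 2*v² (s(v) = (v² + v²) - 59 = 2*v² - 59 = -59 + 2*v²)
x = -49720/21151 (x = ((-59 + 2*126²) + 18027)/(2408 - 23559) = ((-59 + 2*15876) + 18027)/(-21151) = ((-59 + 31752) + 18027)*(-1/21151) = (31693 + 18027)*(-1/21151) = 49720*(-1/21151) = -49720/21151 ≈ -2.3507)
1/(-32608) - x = 1/(-32608) - 1*(-49720/21151) = -1/32608 + 49720/21151 = 1621248609/689691808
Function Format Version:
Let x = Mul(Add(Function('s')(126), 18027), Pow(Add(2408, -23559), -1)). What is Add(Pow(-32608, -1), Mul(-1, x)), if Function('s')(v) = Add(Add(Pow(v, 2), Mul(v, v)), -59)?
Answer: Rational(1621248609, 689691808) ≈ 2.3507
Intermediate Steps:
Function('s')(v) = Add(-59, Mul(2, Pow(v, 2))) (Function('s')(v) = Add(Add(Pow(v, 2), Pow(v, 2)), -59) = Add(Mul(2, Pow(v, 2)), -59) = Add(-59, Mul(2, Pow(v, 2))))
x = Rational(-49720, 21151) (x = Mul(Add(Add(-59, Mul(2, Pow(126, 2))), 18027), Pow(Add(2408, -23559), -1)) = Mul(Add(Add(-59, Mul(2, 15876)), 18027), Pow(-21151, -1)) = Mul(Add(Add(-59, 31752), 18027), Rational(-1, 21151)) = Mul(Add(31693, 18027), Rational(-1, 21151)) = Mul(49720, Rational(-1, 21151)) = Rational(-49720, 21151) ≈ -2.3507)
Add(Pow(-32608, -1), Mul(-1, x)) = Add(Pow(-32608, -1), Mul(-1, Rational(-49720, 21151))) = Add(Rational(-1, 32608), Rational(49720, 21151)) = Rational(1621248609, 689691808)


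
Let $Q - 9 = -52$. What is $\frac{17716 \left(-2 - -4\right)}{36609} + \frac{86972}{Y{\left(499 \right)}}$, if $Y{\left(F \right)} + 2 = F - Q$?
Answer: $\frac{266924269}{1647405} \approx 162.03$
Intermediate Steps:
$Q = -43$ ($Q = 9 - 52 = -43$)
$Y{\left(F \right)} = 41 + F$ ($Y{\left(F \right)} = -2 + \left(F - -43\right) = -2 + \left(F + 43\right) = -2 + \left(43 + F\right) = 41 + F$)
$\frac{17716 \left(-2 - -4\right)}{36609} + \frac{86972}{Y{\left(499 \right)}} = \frac{17716 \left(-2 - -4\right)}{36609} + \frac{86972}{41 + 499} = 17716 \left(-2 + 4\right) \frac{1}{36609} + \frac{86972}{540} = 17716 \cdot 2 \cdot \frac{1}{36609} + 86972 \cdot \frac{1}{540} = 35432 \cdot \frac{1}{36609} + \frac{21743}{135} = \frac{35432}{36609} + \frac{21743}{135} = \frac{266924269}{1647405}$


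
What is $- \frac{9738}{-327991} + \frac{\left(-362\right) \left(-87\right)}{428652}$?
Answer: $\frac{2417326955}{23432333022} \approx 0.10316$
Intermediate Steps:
$- \frac{9738}{-327991} + \frac{\left(-362\right) \left(-87\right)}{428652} = \left(-9738\right) \left(- \frac{1}{327991}\right) + 31494 \cdot \frac{1}{428652} = \frac{9738}{327991} + \frac{5249}{71442} = \frac{2417326955}{23432333022}$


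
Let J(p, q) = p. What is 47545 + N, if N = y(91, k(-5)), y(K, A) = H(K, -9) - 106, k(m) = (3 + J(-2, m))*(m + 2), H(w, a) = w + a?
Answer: 47521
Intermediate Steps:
H(w, a) = a + w
k(m) = 2 + m (k(m) = (3 - 2)*(m + 2) = 1*(2 + m) = 2 + m)
y(K, A) = -115 + K (y(K, A) = (-9 + K) - 106 = -115 + K)
N = -24 (N = -115 + 91 = -24)
47545 + N = 47545 - 24 = 47521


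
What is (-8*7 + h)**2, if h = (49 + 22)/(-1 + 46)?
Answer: 5997601/2025 ≈ 2961.8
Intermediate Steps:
h = 71/45 ≈ 1.5778
(-8*7 + h)**2 = (-8*7 + 71/45)**2 = (-56 + 71/45)**2 = (-2449/45)**2 = 5997601/2025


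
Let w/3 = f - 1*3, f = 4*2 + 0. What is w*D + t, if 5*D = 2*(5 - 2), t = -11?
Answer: 7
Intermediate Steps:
f = 8 (f = 8 + 0 = 8)
w = 15 (w = 3*(8 - 1*3) = 3*(8 - 3) = 3*5 = 15)
D = 6/5 (D = (2*(5 - 2))/5 = (2*3)/5 = (1/5)*6 = 6/5 ≈ 1.2000)
w*D + t = 15*(6/5) - 11 = 18 - 11 = 7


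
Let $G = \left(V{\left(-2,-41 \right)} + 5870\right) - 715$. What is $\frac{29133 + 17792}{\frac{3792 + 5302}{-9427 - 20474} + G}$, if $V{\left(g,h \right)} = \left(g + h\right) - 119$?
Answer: $\frac{1403104425}{149286599} \approx 9.3987$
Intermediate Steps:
$V{\left(g,h \right)} = -119 + g + h$
$G = 4993$ ($G = \left(\left(-119 - 2 - 41\right) + 5870\right) - 715 = \left(-162 + 5870\right) - 715 = 5708 - 715 = 4993$)
$\frac{29133 + 17792}{\frac{3792 + 5302}{-9427 - 20474} + G} = \frac{29133 + 17792}{\frac{3792 + 5302}{-9427 - 20474} + 4993} = \frac{46925}{\frac{9094}{-29901} + 4993} = \frac{46925}{9094 \left(- \frac{1}{29901}\right) + 4993} = \frac{46925}{- \frac{9094}{29901} + 4993} = \frac{46925}{\frac{149286599}{29901}} = 46925 \cdot \frac{29901}{149286599} = \frac{1403104425}{149286599}$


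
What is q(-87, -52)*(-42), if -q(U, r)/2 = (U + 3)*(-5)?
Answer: 35280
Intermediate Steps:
q(U, r) = 30 + 10*U (q(U, r) = -2*(U + 3)*(-5) = -2*(3 + U)*(-5) = -2*(-15 - 5*U) = 30 + 10*U)
q(-87, -52)*(-42) = (30 + 10*(-87))*(-42) = (30 - 870)*(-42) = -840*(-42) = 35280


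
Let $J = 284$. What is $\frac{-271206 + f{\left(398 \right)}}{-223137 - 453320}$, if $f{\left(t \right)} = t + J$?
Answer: $\frac{270524}{676457} \approx 0.39991$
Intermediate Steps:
$f{\left(t \right)} = 284 + t$ ($f{\left(t \right)} = t + 284 = 284 + t$)
$\frac{-271206 + f{\left(398 \right)}}{-223137 - 453320} = \frac{-271206 + \left(284 + 398\right)}{-223137 - 453320} = \frac{-271206 + 682}{-676457} = \left(-270524\right) \left(- \frac{1}{676457}\right) = \frac{270524}{676457}$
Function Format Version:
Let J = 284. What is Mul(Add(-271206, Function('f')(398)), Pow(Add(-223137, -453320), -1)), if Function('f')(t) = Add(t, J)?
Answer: Rational(270524, 676457) ≈ 0.39991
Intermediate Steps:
Function('f')(t) = Add(284, t) (Function('f')(t) = Add(t, 284) = Add(284, t))
Mul(Add(-271206, Function('f')(398)), Pow(Add(-223137, -453320), -1)) = Mul(Add(-271206, Add(284, 398)), Pow(Add(-223137, -453320), -1)) = Mul(Add(-271206, 682), Pow(-676457, -1)) = Mul(-270524, Rational(-1, 676457)) = Rational(270524, 676457)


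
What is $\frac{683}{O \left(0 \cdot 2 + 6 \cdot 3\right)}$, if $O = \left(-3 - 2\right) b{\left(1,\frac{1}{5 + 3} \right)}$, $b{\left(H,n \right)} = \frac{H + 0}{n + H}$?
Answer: $- \frac{683}{80} \approx -8.5375$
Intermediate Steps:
$b{\left(H,n \right)} = \frac{H}{H + n}$
$O = - \frac{40}{9}$ ($O = \left(-3 - 2\right) 1 \frac{1}{1 + \frac{1}{5 + 3}} = - 5 \cdot 1 \frac{1}{1 + \frac{1}{8}} = - 5 \cdot 1 \frac{1}{\frac{9}{8}} = - 5 \cdot 1 \cdot \frac{8}{9} = \left(-5\right) \frac{8}{9} = - \frac{40}{9} \approx -4.4444$)
$\frac{683}{O \left(0 \cdot 2 + 6 \cdot 3\right)} = \frac{683}{\left(- \frac{40}{9}\right) \left(0 \cdot 2 + 6 \cdot 3\right)} = \frac{683}{\left(- \frac{40}{9}\right) \left(0 + 18\right)} = \frac{683}{\left(- \frac{40}{9}\right) 18} = \frac{683}{-80} = 683 \left(- \frac{1}{80}\right) = - \frac{683}{80}$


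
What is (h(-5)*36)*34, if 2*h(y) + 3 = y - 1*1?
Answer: -5508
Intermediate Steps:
h(y) = -2 + y/2 (h(y) = -3/2 + (y - 1*1)/2 = -3/2 + (y - 1)/2 = -3/2 + (-1 + y)/2 = -3/2 + (-½ + y/2) = -2 + y/2)
(h(-5)*36)*34 = ((-2 + (½)*(-5))*36)*34 = ((-2 - 5/2)*36)*34 = -9/2*36*34 = -162*34 = -5508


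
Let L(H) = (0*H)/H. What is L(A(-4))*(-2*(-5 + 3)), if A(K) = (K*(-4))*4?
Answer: 0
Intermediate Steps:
A(K) = -16*K (A(K) = -4*K*4 = -16*K)
L(H) = 0 (L(H) = 0/H = 0)
L(A(-4))*(-2*(-5 + 3)) = 0*(-2*(-5 + 3)) = 0*(-2*(-2)) = 0*4 = 0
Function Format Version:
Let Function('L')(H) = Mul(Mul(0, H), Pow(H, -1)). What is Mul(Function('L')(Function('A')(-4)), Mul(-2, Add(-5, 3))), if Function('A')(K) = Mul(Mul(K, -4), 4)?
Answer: 0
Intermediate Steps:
Function('A')(K) = Mul(-16, K) (Function('A')(K) = Mul(Mul(-4, K), 4) = Mul(-16, K))
Function('L')(H) = 0 (Function('L')(H) = Mul(0, Pow(H, -1)) = 0)
Mul(Function('L')(Function('A')(-4)), Mul(-2, Add(-5, 3))) = Mul(0, Mul(-2, Add(-5, 3))) = Mul(0, Mul(-2, -2)) = Mul(0, 4) = 0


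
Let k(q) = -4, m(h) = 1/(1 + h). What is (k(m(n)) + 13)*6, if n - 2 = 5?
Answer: 54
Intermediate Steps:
n = 7 (n = 2 + 5 = 7)
(k(m(n)) + 13)*6 = (-4 + 13)*6 = 9*6 = 54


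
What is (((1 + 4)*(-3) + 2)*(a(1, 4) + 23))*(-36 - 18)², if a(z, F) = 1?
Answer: -909792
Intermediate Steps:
(((1 + 4)*(-3) + 2)*(a(1, 4) + 23))*(-36 - 18)² = (((1 + 4)*(-3) + 2)*(1 + 23))*(-36 - 18)² = ((5*(-3) + 2)*24)*(-54)² = ((-15 + 2)*24)*2916 = -13*24*2916 = -312*2916 = -909792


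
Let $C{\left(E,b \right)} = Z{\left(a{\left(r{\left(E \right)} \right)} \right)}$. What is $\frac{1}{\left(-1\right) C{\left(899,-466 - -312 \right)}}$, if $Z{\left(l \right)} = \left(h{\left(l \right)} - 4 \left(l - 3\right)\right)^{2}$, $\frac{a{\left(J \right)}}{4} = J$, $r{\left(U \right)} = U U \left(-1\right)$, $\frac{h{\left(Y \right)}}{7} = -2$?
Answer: $- \frac{1}{167216295513796} \approx -5.9803 \cdot 10^{-15}$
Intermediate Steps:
$h{\left(Y \right)} = -14$ ($h{\left(Y \right)} = 7 \left(-2\right) = -14$)
$r{\left(U \right)} = - U^{2}$ ($r{\left(U \right)} = U^{2} \left(-1\right) = - U^{2}$)
$a{\left(J \right)} = 4 J$
$Z{\left(l \right)} = \left(-2 - 4 l\right)^{2}$ ($Z{\left(l \right)} = \left(-14 - 4 \left(l - 3\right)\right)^{2} = \left(-14 - 4 \left(-3 + l\right)\right)^{2} = \left(-14 - \left(-12 + 4 l\right)\right)^{2} = \left(-2 - 4 l\right)^{2}$)
$C{\left(E,b \right)} = 4 \left(1 - 8 E^{2}\right)^{2}$ ($C{\left(E,b \right)} = 4 \left(1 + 2 \cdot 4 \left(- E^{2}\right)\right)^{2} = 4 \left(1 + 2 \left(- 4 E^{2}\right)\right)^{2} = 4 \left(1 - 8 E^{2}\right)^{2}$)
$\frac{1}{\left(-1\right) C{\left(899,-466 - -312 \right)}} = \frac{1}{\left(-1\right) 4 \left(1 - 8 \cdot 899^{2}\right)^{2}} = \frac{1}{\left(-1\right) 4 \left(1 - 6465608\right)^{2}} = \frac{1}{\left(-1\right) 4 \left(-6465607\right)^{2}} = \frac{1}{\left(-1\right) 4 \cdot 41804073878449} = \frac{1}{\left(-1\right) 167216295513796} = \frac{1}{-167216295513796} = - \frac{1}{167216295513796}$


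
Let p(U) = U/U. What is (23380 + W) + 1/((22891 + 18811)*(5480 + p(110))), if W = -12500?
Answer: 2486827042561/228568662 ≈ 10880.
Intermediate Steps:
p(U) = 1
(23380 + W) + 1/((22891 + 18811)*(5480 + p(110))) = (23380 - 12500) + 1/((22891 + 18811)*(5480 + 1)) = 10880 + 1/(41702*5481) = 10880 + (1/41702)*(1/5481) = 10880 + 1/228568662 = 2486827042561/228568662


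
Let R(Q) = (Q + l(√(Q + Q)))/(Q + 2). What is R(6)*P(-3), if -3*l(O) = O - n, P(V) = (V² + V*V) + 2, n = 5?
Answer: 115/6 - 5*√3/3 ≈ 16.280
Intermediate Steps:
P(V) = 2 + 2*V² (P(V) = (V² + V²) + 2 = 2*V² + 2 = 2 + 2*V²)
l(O) = 5/3 - O/3 (l(O) = -(O - 1*5)/3 = -(O - 5)/3 = -(-5 + O)/3 = 5/3 - O/3)
R(Q) = (5/3 + Q - √2*√Q/3)/(2 + Q) (R(Q) = (Q + (5/3 - √(Q + Q)/3))/(Q + 2) = (Q + (5/3 - √2*√Q/3))/(2 + Q) = (5/3 + Q - √2*√Q/3)/(2 + Q))
R(6)*P(-3) = ((5 + 3*6 - √2*√6)/(3*(2 + 6)))*(2 + 2*(-3)²) = ((⅓)*(5 + 18 - 2*√3)/8)*(2 + 2*9) = ((⅓)*(⅛)*(23 - 2*√3))*(2 + 18) = (23/24 - √3/12)*20 = 115/6 - 5*√3/3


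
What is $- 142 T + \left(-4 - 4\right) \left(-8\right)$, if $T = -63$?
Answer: $9010$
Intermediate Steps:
$- 142 T + \left(-4 - 4\right) \left(-8\right) = \left(-142\right) \left(-63\right) + \left(-4 - 4\right) \left(-8\right) = 8946 - -64 = 8946 + 64 = 9010$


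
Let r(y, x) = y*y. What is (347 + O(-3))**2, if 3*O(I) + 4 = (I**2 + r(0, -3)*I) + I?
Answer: 1087849/9 ≈ 1.2087e+5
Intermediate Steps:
r(y, x) = y**2
O(I) = -4/3 + I/3 + I**2/3 (O(I) = -4/3 + ((I**2 + 0**2*I) + I)/3 = -4/3 + ((I**2 + 0*I) + I)/3 = -4/3 + ((I**2 + 0) + I)/3 = -4/3 + (I**2 + I)/3 = -4/3 + (I + I**2)/3 = -4/3 + (I/3 + I**2/3) = -4/3 + I/3 + I**2/3)
(347 + O(-3))**2 = (347 + (-4/3 + (1/3)*(-3) + (1/3)*(-3)**2))**2 = (347 + (-4/3 - 1 + (1/3)*9))**2 = (347 + (-4/3 - 1 + 3))**2 = (347 + 2/3)**2 = (1043/3)**2 = 1087849/9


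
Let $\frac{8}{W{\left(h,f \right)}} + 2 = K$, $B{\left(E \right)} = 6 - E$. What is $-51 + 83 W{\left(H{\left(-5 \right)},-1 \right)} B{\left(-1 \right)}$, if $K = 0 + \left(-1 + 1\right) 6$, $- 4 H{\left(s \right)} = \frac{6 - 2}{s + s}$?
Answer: $-2375$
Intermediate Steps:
$H{\left(s \right)} = - \frac{1}{2 s}$ ($H{\left(s \right)} = - \frac{\left(6 - 2\right) \frac{1}{s + s}}{4} = - \frac{4 \frac{1}{2 s}}{4} = - \frac{2 \frac{1}{s}}{4} = - \frac{1}{2 s}$)
$K = 0$ ($K = 0 + 0 \cdot 6 = 0 + 0 = 0$)
$W{\left(h,f \right)} = -4$ ($W{\left(h,f \right)} = \frac{8}{-2 + 0} = \frac{8}{-2} = 8 \left(- \frac{1}{2}\right) = -4$)
$-51 + 83 W{\left(H{\left(-5 \right)},-1 \right)} B{\left(-1 \right)} = -51 + 83 \left(- 4 \left(6 - -1\right)\right) = -51 + 83 \left(- 4 \left(6 + 1\right)\right) = -51 + 83 \left(\left(-4\right) 7\right) = -51 + 83 \left(-28\right) = -51 - 2324 = -2375$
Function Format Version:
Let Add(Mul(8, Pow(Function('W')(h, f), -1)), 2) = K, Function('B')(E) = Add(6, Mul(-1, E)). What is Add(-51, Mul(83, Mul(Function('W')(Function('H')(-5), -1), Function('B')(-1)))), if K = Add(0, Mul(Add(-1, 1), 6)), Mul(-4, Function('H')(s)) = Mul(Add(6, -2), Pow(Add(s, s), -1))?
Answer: -2375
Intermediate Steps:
Function('H')(s) = Mul(Rational(-1, 2), Pow(s, -1)) (Function('H')(s) = Mul(Rational(-1, 4), Mul(Add(6, -2), Pow(Add(s, s), -1))) = Mul(Rational(-1, 4), Mul(4, Pow(Mul(2, s), -1))) = Mul(Rational(-1, 4), Mul(4, Mul(Rational(1, 2), Pow(s, -1)))) = Mul(Rational(-1, 4), Mul(2, Pow(s, -1))) = Mul(Rational(-1, 2), Pow(s, -1)))
K = 0 (K = Add(0, Mul(0, 6)) = Add(0, 0) = 0)
Function('W')(h, f) = -4 (Function('W')(h, f) = Mul(8, Pow(Add(-2, 0), -1)) = Mul(8, Pow(-2, -1)) = Mul(8, Rational(-1, 2)) = -4)
Add(-51, Mul(83, Mul(Function('W')(Function('H')(-5), -1), Function('B')(-1)))) = Add(-51, Mul(83, Mul(-4, Add(6, Mul(-1, -1))))) = Add(-51, Mul(83, Mul(-4, Add(6, 1)))) = Add(-51, Mul(83, Mul(-4, 7))) = Add(-51, Mul(83, -28)) = Add(-51, -2324) = -2375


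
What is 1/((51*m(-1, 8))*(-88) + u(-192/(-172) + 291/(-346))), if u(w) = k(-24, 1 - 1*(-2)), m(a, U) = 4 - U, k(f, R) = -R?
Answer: 1/17949 ≈ 5.5713e-5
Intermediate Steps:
u(w) = -3 (u(w) = -(1 - 1*(-2)) = -(1 + 2) = -1*3 = -3)
1/((51*m(-1, 8))*(-88) + u(-192/(-172) + 291/(-346))) = 1/((51*(4 - 1*8))*(-88) - 3) = 1/((51*(4 - 8))*(-88) - 3) = 1/((51*(-4))*(-88) - 3) = 1/(-204*(-88) - 3) = 1/(17952 - 3) = 1/17949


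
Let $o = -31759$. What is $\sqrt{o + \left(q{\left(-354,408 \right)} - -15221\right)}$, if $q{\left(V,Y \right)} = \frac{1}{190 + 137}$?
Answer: $\frac{5 i \sqrt{70735659}}{327} \approx 128.6 i$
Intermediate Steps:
$q{\left(V,Y \right)} = \frac{1}{327}$
$\sqrt{o + \left(q{\left(-354,408 \right)} - -15221\right)} = \sqrt{-31759 + \left(\frac{1}{327} - -15221\right)} = \sqrt{-31759 + \left(\frac{1}{327} + 15221\right)} = \sqrt{-31759 + \frac{4977268}{327}} = \sqrt{- \frac{5407925}{327}} = \frac{5 i \sqrt{70735659}}{327}$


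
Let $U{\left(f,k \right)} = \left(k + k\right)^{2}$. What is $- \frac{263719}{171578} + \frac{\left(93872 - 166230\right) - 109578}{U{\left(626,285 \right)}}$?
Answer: $- \frac{29224629527}{13936423050} \approx -2.097$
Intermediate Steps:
$U{\left(f,k \right)} = 4 k^{2}$ ($U{\left(f,k \right)} = \left(2 k\right)^{2} = 4 k^{2}$)
$- \frac{263719}{171578} + \frac{\left(93872 - 166230\right) - 109578}{U{\left(626,285 \right)}} = - \frac{263719}{171578} + \frac{\left(93872 - 166230\right) - 109578}{4 \cdot 285^{2}} = \left(-263719\right) \frac{1}{171578} + \frac{-72358 - 109578}{4 \cdot 81225} = - \frac{263719}{171578} - \frac{181936}{324900} = - \frac{263719}{171578} - \frac{45484}{81225} = - \frac{29224629527}{13936423050}$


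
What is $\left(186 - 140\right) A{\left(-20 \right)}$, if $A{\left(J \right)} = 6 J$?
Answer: $-5520$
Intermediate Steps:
$\left(186 - 140\right) A{\left(-20 \right)} = \left(186 - 140\right) 6 \left(-20\right) = 46 \left(-120\right) = -5520$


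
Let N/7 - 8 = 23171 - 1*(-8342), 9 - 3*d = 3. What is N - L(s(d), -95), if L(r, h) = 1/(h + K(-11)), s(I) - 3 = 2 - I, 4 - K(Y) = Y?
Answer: 17651761/80 ≈ 2.2065e+5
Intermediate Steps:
d = 2 (d = 3 - ⅓*3 = 3 - 1 = 2)
K(Y) = 4 - Y
s(I) = 5 - I (s(I) = 3 + (2 - I) = 5 - I)
L(r, h) = 1/(15 + h) (L(r, h) = 1/(h + (4 - 1*(-11))) = 1/(h + (4 + 11)) = 1/(h + 15) = 1/(15 + h))
N = 220647 (N = 56 + 7*(23171 - 1*(-8342)) = 56 + 7*(23171 + 8342) = 56 + 7*31513 = 56 + 220591 = 220647)
N - L(s(d), -95) = 220647 - 1/(15 - 95) = 220647 - 1/(-80) = 220647 - 1*(-1/80) = 220647 + 1/80 = 17651761/80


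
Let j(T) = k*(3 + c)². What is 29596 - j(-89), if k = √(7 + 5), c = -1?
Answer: 29596 - 8*√3 ≈ 29582.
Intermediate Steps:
k = 2*√3 (k = √12 = 2*√3 ≈ 3.4641)
j(T) = 8*√3 (j(T) = (2*√3)*(3 - 1)² = (2*√3)*2² = (2*√3)*4 = 8*√3)
29596 - j(-89) = 29596 - 8*√3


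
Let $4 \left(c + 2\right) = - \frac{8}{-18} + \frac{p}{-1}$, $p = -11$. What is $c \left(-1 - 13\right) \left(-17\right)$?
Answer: $\frac{3689}{18} \approx 204.94$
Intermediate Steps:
$c = \frac{31}{36}$ ($c = -2 + \frac{- \frac{8}{-18} - \frac{11}{-1}}{4} = -2 + \frac{\left(-8\right) \left(- \frac{1}{18}\right) - -11}{4} = -2 + \frac{\frac{4}{9} + 11}{4} = -2 + \frac{1}{4} \cdot \frac{103}{9} = -2 + \frac{103}{36} = \frac{31}{36} \approx 0.86111$)
$c \left(-1 - 13\right) \left(-17\right) = \frac{31 \left(-1 - 13\right)}{36} \left(-17\right) = \frac{31}{36} \left(-14\right) \left(-17\right) = \left(- \frac{217}{18}\right) \left(-17\right) = \frac{3689}{18}$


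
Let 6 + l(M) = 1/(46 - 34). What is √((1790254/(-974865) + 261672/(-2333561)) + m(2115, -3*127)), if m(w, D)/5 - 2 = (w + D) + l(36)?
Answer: √179030264388959369450579710935/4549813888530 ≈ 92.997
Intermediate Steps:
l(M) = -71/12 (l(M) = -6 + 1/(46 - 34) = -6 + 1/12 = -71/12)
m(w, D) = -235/12 + 5*D + 5*w (m(w, D) = 10 + 5*((w + D) - 71/12) = 10 + 5*((D + w) - 71/12) = 10 + 5*(-71/12 + D + w) = 10 + (-355/12 + 5*D + 5*w) = -235/12 + 5*D + 5*w)
√((1790254/(-974865) + 261672/(-2333561)) + m(2115, -3*127)) = √((1790254/(-974865) + 261672/(-2333561)) + (-235/12 + 5*(-3*127) + 5*2115)) = √((1790254*(-1/974865) + 261672*(-1/2333561)) + (-235/12 + 5*(-381) + 10575)) = √((-1790254/974865 - 261672/2333561) + (-235/12 - 1905 + 10575)) = √(-4432761788774/2274906944265 + 103805/12) = √(78697840735987679/9099627777060) = √179030264388959369450579710935/4549813888530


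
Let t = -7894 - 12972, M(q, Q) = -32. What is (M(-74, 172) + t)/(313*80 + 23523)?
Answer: -20898/48563 ≈ -0.43033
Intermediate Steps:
t = -20866
(M(-74, 172) + t)/(313*80 + 23523) = (-32 - 20866)/(313*80 + 23523) = -20898/(25040 + 23523) = -20898/48563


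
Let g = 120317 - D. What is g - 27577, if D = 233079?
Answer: -140339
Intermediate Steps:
g = -112762 (g = 120317 - 1*233079 = 120317 - 233079 = -112762)
g - 27577 = -112762 - 27577 = -140339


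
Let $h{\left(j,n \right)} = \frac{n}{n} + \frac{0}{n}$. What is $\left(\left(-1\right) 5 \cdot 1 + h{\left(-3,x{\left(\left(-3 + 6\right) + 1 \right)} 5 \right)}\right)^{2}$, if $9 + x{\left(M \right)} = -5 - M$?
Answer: $16$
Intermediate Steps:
$x{\left(M \right)} = -14 - M$ ($x{\left(M \right)} = -9 - \left(5 + M\right) = -14 - M$)
$h{\left(j,n \right)} = 1$ ($h{\left(j,n \right)} = 1 + 0 = 1$)
$\left(\left(-1\right) 5 \cdot 1 + h{\left(-3,x{\left(\left(-3 + 6\right) + 1 \right)} 5 \right)}\right)^{2} = \left(\left(-1\right) 5 \cdot 1 + 1\right)^{2} = \left(\left(-5\right) 1 + 1\right)^{2} = \left(-5 + 1\right)^{2} = \left(-4\right)^{2} = 16$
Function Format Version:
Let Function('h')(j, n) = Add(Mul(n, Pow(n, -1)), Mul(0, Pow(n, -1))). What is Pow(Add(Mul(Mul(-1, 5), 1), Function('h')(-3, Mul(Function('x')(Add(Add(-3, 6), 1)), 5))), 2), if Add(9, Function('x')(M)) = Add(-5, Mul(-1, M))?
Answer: 16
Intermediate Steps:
Function('x')(M) = Add(-14, Mul(-1, M)) (Function('x')(M) = Add(-9, Add(-5, Mul(-1, M))) = Add(-14, Mul(-1, M)))
Function('h')(j, n) = 1 (Function('h')(j, n) = Add(1, 0) = 1)
Pow(Add(Mul(Mul(-1, 5), 1), Function('h')(-3, Mul(Function('x')(Add(Add(-3, 6), 1)), 5))), 2) = Pow(Add(Mul(Mul(-1, 5), 1), 1), 2) = Pow(Add(Mul(-5, 1), 1), 2) = Pow(Add(-5, 1), 2) = Pow(-4, 2) = 16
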